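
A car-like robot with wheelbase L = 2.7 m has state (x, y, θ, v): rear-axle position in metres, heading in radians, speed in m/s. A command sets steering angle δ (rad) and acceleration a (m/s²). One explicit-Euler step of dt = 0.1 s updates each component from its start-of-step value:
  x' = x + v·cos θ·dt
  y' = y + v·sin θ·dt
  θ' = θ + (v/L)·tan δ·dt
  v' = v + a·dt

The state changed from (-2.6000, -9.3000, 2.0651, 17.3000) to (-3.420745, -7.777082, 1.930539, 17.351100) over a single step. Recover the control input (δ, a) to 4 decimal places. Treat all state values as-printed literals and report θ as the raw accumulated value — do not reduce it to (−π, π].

a = (v'−v)/dt = (0.051100)/0.1 = 0.5110
Δθ = θ'−θ = -0.134561;  (v·dt/L) = 17.3000·0.1/2.7 = 0.640741
tan δ = Δθ·L/(v·dt) = -0.210008  →  δ = -0.2070

δ = -0.2070, a = 0.5110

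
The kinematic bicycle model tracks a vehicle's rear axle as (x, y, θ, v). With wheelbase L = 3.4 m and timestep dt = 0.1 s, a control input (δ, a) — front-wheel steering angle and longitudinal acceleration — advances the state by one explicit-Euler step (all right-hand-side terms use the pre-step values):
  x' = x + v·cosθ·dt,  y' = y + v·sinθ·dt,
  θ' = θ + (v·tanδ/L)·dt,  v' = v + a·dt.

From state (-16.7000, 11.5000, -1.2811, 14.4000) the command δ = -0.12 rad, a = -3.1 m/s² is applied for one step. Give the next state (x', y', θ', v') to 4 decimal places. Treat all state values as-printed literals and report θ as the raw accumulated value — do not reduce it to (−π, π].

x' = -16.7000 + 14.4000·cos(-1.2811)·0.1 = -16.2886
y' = 11.5000 + 14.4000·sin(-1.2811)·0.1 = 10.1200
θ' = -1.2811 + (14.4000/3.4)·tan(-0.12)·0.1 = -1.3322
v' = 14.4000 − 3.1000·0.1 = 14.0900

(-16.2886, 10.1200, -1.3322, 14.0900)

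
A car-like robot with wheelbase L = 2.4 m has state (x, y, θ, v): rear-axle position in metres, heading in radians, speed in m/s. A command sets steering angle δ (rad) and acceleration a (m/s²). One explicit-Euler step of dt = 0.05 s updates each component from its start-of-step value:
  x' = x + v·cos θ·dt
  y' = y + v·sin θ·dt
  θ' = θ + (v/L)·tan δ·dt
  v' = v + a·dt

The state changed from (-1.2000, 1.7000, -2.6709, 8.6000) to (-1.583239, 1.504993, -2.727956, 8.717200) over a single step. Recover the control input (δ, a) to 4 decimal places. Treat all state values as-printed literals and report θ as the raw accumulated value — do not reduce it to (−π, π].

a = (v'−v)/dt = (0.117200)/0.05 = 2.3440
Δθ = θ'−θ = -0.057056;  (v·dt/L) = 8.6000·0.05/2.4 = 0.179167
tan δ = Δθ·L/(v·dt) = -0.318452  →  δ = -0.3083

δ = -0.3083, a = 2.3440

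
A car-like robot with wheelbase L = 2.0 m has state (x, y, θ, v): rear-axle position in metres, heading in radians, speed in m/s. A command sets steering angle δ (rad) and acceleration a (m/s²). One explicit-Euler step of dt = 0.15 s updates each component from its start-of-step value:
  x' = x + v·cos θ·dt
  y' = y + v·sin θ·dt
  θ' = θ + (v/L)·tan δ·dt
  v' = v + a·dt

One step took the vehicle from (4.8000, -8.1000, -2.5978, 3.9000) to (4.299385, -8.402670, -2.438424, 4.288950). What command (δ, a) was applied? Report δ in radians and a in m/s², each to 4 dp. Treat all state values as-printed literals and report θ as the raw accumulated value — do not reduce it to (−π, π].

a = (v'−v)/dt = (0.388950)/0.15 = 2.5930
Δθ = θ'−θ = 0.159376;  (v·dt/L) = 3.9000·0.15/2.0 = 0.292500
tan δ = Δθ·L/(v·dt) = 0.544875  →  δ = 0.4989

δ = 0.4989, a = 2.5930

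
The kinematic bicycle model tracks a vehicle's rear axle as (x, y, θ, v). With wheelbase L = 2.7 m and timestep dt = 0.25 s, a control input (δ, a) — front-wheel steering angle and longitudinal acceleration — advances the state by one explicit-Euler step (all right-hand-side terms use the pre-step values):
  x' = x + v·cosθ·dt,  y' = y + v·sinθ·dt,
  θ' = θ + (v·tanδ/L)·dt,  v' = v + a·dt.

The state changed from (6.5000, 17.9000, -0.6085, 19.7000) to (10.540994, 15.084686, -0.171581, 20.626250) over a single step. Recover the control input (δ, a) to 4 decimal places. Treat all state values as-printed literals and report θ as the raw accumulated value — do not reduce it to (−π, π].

δ = 0.2351, a = 3.7050

a = (v'−v)/dt = (0.926250)/0.25 = 3.7050
Δθ = θ'−θ = 0.436919;  (v·dt/L) = 19.7000·0.25/2.7 = 1.824074
tan δ = Δθ·L/(v·dt) = 0.239529  →  δ = 0.2351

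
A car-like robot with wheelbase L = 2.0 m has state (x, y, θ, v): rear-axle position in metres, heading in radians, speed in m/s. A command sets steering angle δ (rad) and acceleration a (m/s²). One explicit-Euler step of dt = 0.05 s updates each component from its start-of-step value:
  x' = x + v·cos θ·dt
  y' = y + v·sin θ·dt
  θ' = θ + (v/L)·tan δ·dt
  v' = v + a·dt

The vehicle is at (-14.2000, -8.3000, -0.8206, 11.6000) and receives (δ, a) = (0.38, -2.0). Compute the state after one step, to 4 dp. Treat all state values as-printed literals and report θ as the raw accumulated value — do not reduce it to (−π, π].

x' = -14.2000 + 11.6000·cos(-0.8206)·0.05 = -13.8046
y' = -8.3000 + 11.6000·sin(-0.8206)·0.05 = -8.7243
θ' = -0.8206 + (11.6000/2.0)·tan(0.38)·0.05 = -0.7048
v' = 11.6000 − 2.0000·0.05 = 11.5000

(-13.8046, -8.7243, -0.7048, 11.5000)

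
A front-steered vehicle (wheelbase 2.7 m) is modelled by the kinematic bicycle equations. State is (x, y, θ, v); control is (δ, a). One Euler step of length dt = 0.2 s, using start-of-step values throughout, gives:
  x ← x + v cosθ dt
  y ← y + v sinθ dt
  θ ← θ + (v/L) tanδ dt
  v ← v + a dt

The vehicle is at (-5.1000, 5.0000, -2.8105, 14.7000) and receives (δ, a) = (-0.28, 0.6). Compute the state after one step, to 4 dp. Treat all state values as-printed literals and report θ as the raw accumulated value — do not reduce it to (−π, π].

(-7.8803, 4.0443, -3.1236, 14.8200)

x' = -5.1000 + 14.7000·cos(-2.8105)·0.2 = -7.8803
y' = 5.0000 + 14.7000·sin(-2.8105)·0.2 = 4.0443
θ' = -2.8105 + (14.7000/2.7)·tan(-0.28)·0.2 = -3.1236
v' = 14.7000 + 0.6000·0.2 = 14.8200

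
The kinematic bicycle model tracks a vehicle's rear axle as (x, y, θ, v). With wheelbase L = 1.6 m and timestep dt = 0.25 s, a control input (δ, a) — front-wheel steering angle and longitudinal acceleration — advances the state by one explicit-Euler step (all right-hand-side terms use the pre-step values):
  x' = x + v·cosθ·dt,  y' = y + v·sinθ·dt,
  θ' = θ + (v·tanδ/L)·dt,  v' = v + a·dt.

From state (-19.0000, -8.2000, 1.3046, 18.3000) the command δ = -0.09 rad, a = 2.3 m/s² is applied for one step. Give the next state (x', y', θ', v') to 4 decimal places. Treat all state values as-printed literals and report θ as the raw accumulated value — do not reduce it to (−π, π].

x' = -19.0000 + 18.3000·cos(1.3046)·0.25 = -17.7965
y' = -8.2000 + 18.3000·sin(1.3046)·0.25 = -3.7861
θ' = 1.3046 + (18.3000/1.6)·tan(-0.09)·0.25 = 1.0466
v' = 18.3000 + 2.3000·0.25 = 18.8750

(-17.7965, -3.7861, 1.0466, 18.8750)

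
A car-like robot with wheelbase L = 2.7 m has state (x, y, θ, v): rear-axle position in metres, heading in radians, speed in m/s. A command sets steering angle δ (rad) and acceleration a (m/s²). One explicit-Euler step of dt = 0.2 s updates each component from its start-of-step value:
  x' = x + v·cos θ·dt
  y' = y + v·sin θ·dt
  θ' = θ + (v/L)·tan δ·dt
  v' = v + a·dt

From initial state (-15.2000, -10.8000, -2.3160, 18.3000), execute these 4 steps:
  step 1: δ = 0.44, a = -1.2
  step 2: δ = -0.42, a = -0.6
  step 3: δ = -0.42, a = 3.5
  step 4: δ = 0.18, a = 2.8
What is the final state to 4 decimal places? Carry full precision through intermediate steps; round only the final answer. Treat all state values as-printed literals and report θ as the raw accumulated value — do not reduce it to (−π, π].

(-23.9815, -20.8200, -2.6174, 19.2000)

after step 1 (δ=0.44, a=-1.2): (-17.681925, -13.489916, -1.677831, 18.060000)
after step 2 (δ=-0.42, a=-0.6): (-18.067796, -17.081246, -2.275246, 17.940000)
after step 3 (δ=-0.42, a=3.5): (-20.391436, -19.815188, -2.868691, 18.640000)
after step 4 (δ=0.18, a=2.8): (-23.981473, -20.819984, -2.617438, 19.200000)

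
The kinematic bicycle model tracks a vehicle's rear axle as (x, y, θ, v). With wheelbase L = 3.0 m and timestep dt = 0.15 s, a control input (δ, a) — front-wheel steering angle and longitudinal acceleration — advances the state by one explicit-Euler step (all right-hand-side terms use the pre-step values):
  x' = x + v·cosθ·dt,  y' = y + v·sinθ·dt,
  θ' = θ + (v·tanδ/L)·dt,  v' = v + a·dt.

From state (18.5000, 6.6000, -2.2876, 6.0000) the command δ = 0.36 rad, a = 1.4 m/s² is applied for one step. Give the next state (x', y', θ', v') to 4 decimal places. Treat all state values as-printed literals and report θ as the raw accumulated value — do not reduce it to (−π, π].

(17.9087, 5.9215, -2.1747, 6.2100)

x' = 18.5000 + 6.0000·cos(-2.2876)·0.15 = 17.9087
y' = 6.6000 + 6.0000·sin(-2.2876)·0.15 = 5.9215
θ' = -2.2876 + (6.0000/3.0)·tan(0.36)·0.15 = -2.1747
v' = 6.0000 + 1.4000·0.15 = 6.2100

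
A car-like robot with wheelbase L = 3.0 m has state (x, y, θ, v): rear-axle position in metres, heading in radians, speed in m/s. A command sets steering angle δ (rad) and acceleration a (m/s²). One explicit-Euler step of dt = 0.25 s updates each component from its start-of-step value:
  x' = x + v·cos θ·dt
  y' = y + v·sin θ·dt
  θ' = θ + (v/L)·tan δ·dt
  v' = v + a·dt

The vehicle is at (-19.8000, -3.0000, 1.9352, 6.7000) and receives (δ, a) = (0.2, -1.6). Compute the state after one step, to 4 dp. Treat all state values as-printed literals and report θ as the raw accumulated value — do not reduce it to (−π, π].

x' = -19.8000 + 6.7000·cos(1.9352)·0.25 = -20.3970
y' = -3.0000 + 6.7000·sin(1.9352)·0.25 = -1.4350
θ' = 1.9352 + (6.7000/3.0)·tan(0.2)·0.25 = 2.0484
v' = 6.7000 − 1.6000·0.25 = 6.3000

(-20.3970, -1.4350, 2.0484, 6.3000)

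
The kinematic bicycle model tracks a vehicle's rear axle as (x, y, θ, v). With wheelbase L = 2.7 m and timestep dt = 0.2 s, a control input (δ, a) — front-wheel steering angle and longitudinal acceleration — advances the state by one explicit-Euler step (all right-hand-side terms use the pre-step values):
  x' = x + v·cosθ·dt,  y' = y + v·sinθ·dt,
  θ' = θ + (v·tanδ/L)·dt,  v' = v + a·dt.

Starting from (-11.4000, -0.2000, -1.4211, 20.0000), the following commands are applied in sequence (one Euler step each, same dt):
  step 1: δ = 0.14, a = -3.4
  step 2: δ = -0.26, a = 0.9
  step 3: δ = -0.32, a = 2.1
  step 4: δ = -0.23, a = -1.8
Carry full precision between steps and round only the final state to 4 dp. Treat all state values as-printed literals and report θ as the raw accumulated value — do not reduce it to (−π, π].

after step 1 (δ=0.14, a=-3.4): (-10.803449, -4.155266, -1.212327, 19.320000)
after step 2 (δ=-0.26, a=0.9): (-9.447797, -7.773650, -1.593033, 19.500000)
after step 3 (δ=-0.32, a=2.1): (-9.534514, -11.672686, -2.071707, 19.920000)
after step 4 (δ=-0.23, a=-1.8): (-11.447728, -15.167234, -2.417198, 19.560000)

(-11.4477, -15.1672, -2.4172, 19.5600)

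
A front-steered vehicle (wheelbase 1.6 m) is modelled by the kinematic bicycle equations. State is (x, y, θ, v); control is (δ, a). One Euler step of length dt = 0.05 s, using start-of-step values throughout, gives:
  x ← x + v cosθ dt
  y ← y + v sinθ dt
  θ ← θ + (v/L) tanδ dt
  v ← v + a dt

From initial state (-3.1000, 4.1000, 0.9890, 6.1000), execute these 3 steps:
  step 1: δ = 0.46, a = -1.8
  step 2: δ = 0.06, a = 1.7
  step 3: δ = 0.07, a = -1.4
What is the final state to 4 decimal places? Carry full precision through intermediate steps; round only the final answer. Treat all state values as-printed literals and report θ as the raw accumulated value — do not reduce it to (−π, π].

after step 1 (δ=0.46, a=-1.8): (-2.932395, 4.354820, 1.083445, 6.010000)
after step 2 (δ=0.06, a=1.7): (-2.791674, 4.620335, 1.094727, 6.095000)
after step 3 (δ=0.07, a=-1.4): (-2.652011, 4.891198, 1.108082, 6.025000)

(-2.6520, 4.8912, 1.1081, 6.0250)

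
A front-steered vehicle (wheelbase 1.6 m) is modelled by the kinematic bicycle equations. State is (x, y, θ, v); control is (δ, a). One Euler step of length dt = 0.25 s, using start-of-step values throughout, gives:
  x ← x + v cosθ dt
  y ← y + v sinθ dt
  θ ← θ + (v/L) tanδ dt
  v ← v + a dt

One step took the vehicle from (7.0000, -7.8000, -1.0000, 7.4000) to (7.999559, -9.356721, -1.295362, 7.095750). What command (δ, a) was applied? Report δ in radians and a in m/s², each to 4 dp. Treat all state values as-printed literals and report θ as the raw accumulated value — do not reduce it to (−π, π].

δ = -0.2501, a = -1.2170

a = (v'−v)/dt = (-0.304250)/0.25 = -1.2170
Δθ = θ'−θ = -0.295362;  (v·dt/L) = 7.4000·0.25/1.6 = 1.156250
tan δ = Δθ·L/(v·dt) = -0.255448  →  δ = -0.2501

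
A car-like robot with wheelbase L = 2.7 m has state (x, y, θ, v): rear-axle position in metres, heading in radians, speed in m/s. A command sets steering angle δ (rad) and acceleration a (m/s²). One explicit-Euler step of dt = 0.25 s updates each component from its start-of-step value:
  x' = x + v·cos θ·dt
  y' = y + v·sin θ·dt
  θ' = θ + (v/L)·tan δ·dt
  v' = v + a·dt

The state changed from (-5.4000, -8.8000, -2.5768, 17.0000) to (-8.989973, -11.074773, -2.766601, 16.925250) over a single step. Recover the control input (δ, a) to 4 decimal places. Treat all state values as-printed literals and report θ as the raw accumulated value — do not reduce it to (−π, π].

δ = -0.1200, a = -0.2990

a = (v'−v)/dt = (-0.074750)/0.25 = -0.2990
Δθ = θ'−θ = -0.189801;  (v·dt/L) = 17.0000·0.25/2.7 = 1.574074
tan δ = Δθ·L/(v·dt) = -0.120579  →  δ = -0.1200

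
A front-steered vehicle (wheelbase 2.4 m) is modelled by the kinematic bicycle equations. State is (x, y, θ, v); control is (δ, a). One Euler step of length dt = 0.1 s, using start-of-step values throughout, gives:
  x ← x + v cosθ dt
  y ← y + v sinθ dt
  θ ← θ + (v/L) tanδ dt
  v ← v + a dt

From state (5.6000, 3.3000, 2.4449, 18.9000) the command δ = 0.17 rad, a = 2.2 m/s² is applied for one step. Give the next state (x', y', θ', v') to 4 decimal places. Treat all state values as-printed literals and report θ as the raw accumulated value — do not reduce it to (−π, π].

x' = 5.6000 + 18.9000·cos(2.4449)·0.1 = 4.1504
y' = 3.3000 + 18.9000·sin(2.4449)·0.1 = 4.5128
θ' = 2.4449 + (18.9000/2.4)·tan(0.17)·0.1 = 2.5801
v' = 18.9000 + 2.2000·0.1 = 19.1200

(4.1504, 4.5128, 2.5801, 19.1200)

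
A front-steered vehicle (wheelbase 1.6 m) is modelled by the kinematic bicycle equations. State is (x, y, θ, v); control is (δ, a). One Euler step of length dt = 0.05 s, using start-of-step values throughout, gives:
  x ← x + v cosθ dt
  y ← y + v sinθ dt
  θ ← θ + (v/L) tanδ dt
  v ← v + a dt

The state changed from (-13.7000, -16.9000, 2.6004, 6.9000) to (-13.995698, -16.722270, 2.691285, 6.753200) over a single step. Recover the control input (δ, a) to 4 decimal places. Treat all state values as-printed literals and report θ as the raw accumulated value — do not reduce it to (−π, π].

a = (v'−v)/dt = (-0.146800)/0.05 = -2.9360
Δθ = θ'−θ = 0.090885;  (v·dt/L) = 6.9000·0.05/1.6 = 0.215625
tan δ = Δθ·L/(v·dt) = 0.421496  →  δ = 0.3989

δ = 0.3989, a = -2.9360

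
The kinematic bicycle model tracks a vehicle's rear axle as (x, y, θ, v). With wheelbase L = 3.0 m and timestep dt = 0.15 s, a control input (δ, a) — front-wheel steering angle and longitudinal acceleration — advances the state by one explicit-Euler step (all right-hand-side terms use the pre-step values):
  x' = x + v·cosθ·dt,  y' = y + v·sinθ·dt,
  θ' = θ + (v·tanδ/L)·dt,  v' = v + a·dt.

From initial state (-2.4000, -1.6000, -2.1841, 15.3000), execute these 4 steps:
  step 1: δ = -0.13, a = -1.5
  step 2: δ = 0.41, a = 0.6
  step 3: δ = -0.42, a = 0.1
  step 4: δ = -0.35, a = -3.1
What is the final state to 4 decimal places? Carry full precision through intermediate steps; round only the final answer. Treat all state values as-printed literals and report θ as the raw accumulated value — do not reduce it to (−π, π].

(-7.5652, -8.9997, -2.5722, 14.7150)

after step 1 (δ=-0.13, a=-1.5): (-3.720938, -3.476739, -2.284114, 15.075000)
after step 2 (δ=0.41, a=0.6): (-5.200579, -5.186685, -1.956511, 15.165000)
after step 3 (δ=-0.42, a=0.1): (-6.056388, -7.294309, -2.295124, 15.180000)
after step 4 (δ=-0.35, a=-3.1): (-7.565202, -8.999656, -2.572181, 14.715000)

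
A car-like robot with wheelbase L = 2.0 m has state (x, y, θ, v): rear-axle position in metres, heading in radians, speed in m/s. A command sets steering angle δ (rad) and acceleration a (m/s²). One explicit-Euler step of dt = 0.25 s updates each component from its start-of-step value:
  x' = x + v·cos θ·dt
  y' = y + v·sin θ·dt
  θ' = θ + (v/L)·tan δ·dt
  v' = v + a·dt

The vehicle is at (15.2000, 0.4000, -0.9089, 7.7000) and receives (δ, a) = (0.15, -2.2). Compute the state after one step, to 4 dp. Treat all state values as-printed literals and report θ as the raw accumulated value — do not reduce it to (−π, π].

x' = 15.2000 + 7.7000·cos(-0.9089)·0.25 = 16.3831
y' = 0.4000 + 7.7000·sin(-0.9089)·0.25 = -1.1185
θ' = -0.9089 + (7.7000/2.0)·tan(0.15)·0.25 = -0.7634
v' = 7.7000 − 2.2000·0.25 = 7.1500

(16.3831, -1.1185, -0.7634, 7.1500)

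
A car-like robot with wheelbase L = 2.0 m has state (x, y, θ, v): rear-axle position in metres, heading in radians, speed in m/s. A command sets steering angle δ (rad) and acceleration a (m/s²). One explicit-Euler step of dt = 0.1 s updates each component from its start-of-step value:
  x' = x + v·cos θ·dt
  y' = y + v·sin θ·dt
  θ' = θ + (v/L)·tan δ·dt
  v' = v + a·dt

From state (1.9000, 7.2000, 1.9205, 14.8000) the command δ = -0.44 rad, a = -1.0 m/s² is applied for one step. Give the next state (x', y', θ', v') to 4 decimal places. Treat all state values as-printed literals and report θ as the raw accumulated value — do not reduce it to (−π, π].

(1.3929, 8.5904, 1.5721, 14.7000)

x' = 1.9000 + 14.8000·cos(1.9205)·0.1 = 1.3929
y' = 7.2000 + 14.8000·sin(1.9205)·0.1 = 8.5904
θ' = 1.9205 + (14.8000/2.0)·tan(-0.44)·0.1 = 1.5721
v' = 14.8000 − 1.0000·0.1 = 14.7000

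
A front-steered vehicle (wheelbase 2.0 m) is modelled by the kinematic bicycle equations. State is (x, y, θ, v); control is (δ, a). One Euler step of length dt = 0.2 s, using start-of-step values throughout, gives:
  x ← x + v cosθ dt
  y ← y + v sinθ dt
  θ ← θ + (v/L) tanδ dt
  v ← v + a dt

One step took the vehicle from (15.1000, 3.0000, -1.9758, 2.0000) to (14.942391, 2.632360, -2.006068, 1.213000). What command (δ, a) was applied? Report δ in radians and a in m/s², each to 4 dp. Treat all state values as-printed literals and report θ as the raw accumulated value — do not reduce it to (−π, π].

δ = -0.1502, a = -3.9350

a = (v'−v)/dt = (-0.787000)/0.2 = -3.9350
Δθ = θ'−θ = -0.030268;  (v·dt/L) = 2.0000·0.2/2.0 = 0.200000
tan δ = Δθ·L/(v·dt) = -0.151340  →  δ = -0.1502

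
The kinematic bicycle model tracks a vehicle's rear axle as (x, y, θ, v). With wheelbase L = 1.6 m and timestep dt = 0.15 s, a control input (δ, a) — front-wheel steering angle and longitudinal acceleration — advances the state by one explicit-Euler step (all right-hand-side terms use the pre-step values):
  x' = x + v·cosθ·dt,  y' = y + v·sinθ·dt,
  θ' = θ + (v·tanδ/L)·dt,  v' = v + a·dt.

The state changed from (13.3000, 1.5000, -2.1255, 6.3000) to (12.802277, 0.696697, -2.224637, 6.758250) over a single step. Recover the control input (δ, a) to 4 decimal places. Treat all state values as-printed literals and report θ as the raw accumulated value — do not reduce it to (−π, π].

δ = -0.1663, a = 3.0550

a = (v'−v)/dt = (0.458250)/0.15 = 3.0550
Δθ = θ'−θ = -0.099137;  (v·dt/L) = 6.3000·0.15/1.6 = 0.590625
tan δ = Δθ·L/(v·dt) = -0.167851  →  δ = -0.1663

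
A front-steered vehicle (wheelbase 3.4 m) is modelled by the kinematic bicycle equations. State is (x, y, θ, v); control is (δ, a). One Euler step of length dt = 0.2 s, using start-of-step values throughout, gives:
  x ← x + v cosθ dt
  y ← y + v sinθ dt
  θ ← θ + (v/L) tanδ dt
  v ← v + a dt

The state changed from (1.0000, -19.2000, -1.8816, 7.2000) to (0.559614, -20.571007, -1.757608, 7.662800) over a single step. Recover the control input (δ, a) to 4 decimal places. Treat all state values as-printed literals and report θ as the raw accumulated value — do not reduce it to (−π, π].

a = (v'−v)/dt = (0.462800)/0.2 = 2.3140
Δθ = θ'−θ = 0.123992;  (v·dt/L) = 7.2000·0.2/3.4 = 0.423529
tan δ = Δθ·L/(v·dt) = 0.292759  →  δ = 0.2848

δ = 0.2848, a = 2.3140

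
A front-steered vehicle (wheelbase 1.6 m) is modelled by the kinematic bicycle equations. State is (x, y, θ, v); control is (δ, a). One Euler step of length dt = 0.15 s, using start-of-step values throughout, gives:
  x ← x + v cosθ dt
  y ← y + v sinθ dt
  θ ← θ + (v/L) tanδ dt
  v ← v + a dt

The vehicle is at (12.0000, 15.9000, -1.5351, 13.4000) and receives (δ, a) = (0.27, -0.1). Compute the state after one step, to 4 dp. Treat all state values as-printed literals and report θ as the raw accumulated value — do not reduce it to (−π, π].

x' = 12.0000 + 13.4000·cos(-1.5351)·0.15 = 12.0717
y' = 15.9000 + 13.4000·sin(-1.5351)·0.15 = 13.8913
θ' = -1.5351 + (13.4000/1.6)·tan(0.27)·0.15 = -1.1874
v' = 13.4000 − 0.1000·0.15 = 13.3850

(12.0717, 13.8913, -1.1874, 13.3850)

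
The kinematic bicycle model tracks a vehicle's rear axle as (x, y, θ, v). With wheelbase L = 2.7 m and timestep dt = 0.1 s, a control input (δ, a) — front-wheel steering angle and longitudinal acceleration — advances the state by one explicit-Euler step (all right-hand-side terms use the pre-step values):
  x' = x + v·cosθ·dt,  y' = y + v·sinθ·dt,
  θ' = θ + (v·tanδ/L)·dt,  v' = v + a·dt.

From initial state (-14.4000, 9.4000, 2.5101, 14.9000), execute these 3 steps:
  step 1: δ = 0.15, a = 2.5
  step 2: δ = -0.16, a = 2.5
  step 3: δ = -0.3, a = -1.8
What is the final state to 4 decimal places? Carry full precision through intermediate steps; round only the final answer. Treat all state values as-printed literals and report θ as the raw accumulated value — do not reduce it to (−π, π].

(-18.1322, 11.9870, 2.3265, 15.2200)

after step 1 (δ=0.15, a=2.5): (-15.602649, 10.279622, 2.593504, 15.150000)
after step 2 (δ=-0.16, a=2.5): (-16.895735, 11.069023, 2.502952, 15.400000)
after step 3 (δ=-0.3, a=-1.8): (-18.132212, 11.987023, 2.326516, 15.220000)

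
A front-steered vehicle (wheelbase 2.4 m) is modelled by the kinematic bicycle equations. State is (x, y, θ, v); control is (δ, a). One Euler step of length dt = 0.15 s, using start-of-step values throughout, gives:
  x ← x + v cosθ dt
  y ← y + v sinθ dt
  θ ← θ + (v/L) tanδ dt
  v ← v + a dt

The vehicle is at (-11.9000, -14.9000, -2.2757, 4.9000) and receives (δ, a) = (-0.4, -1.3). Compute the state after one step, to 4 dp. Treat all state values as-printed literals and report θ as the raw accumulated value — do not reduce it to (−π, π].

(-12.3763, -15.4598, -2.4052, 4.7050)

x' = -11.9000 + 4.9000·cos(-2.2757)·0.15 = -12.3763
y' = -14.9000 + 4.9000·sin(-2.2757)·0.15 = -15.4598
θ' = -2.2757 + (4.9000/2.4)·tan(-0.4)·0.15 = -2.4052
v' = 4.9000 − 1.3000·0.15 = 4.7050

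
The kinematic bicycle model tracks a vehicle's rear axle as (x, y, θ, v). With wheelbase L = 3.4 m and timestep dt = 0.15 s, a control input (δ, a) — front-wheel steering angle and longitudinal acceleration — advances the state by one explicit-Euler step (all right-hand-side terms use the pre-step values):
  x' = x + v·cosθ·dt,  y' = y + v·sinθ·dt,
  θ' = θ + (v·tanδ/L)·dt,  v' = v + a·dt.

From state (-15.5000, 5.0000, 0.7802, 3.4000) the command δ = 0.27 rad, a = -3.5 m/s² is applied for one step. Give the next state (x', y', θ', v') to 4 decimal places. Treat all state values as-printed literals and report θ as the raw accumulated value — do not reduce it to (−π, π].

(-15.1375, 5.3587, 0.8217, 2.8750)

x' = -15.5000 + 3.4000·cos(0.7802)·0.15 = -15.1375
y' = 5.0000 + 3.4000·sin(0.7802)·0.15 = 5.3587
θ' = 0.7802 + (3.4000/3.4)·tan(0.27)·0.15 = 0.8217
v' = 3.4000 − 3.5000·0.15 = 2.8750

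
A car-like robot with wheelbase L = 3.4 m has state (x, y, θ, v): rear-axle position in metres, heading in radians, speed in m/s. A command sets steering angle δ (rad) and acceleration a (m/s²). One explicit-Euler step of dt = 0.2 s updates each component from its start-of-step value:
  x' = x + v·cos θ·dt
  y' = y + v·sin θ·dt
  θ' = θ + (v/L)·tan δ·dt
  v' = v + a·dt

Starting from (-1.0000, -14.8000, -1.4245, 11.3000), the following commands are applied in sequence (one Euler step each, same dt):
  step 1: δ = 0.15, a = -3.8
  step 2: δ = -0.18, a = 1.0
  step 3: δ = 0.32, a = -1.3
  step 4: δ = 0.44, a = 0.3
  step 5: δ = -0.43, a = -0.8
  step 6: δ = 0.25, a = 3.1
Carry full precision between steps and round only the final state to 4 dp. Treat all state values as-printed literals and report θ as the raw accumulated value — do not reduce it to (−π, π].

after step 1 (δ=0.15, a=-3.8): (-0.670548, -17.035858, -1.324040, 10.540000)
after step 2 (δ=-0.18, a=1.0): (-0.155648, -19.080006, -1.436861, 10.740000)
after step 3 (δ=0.32, a=-1.3): (0.131187, -21.208769, -1.227501, 10.480000)
after step 4 (δ=0.44, a=0.3): (0.836684, -23.182468, -0.937278, 10.540000)
after step 5 (δ=-0.43, a=-0.8): (2.084586, -24.881410, -1.221623, 10.380000)
after step 6 (δ=0.25, a=3.1): (2.794830, -26.832136, -1.065714, 11.000000)

(2.7948, -26.8321, -1.0657, 11.0000)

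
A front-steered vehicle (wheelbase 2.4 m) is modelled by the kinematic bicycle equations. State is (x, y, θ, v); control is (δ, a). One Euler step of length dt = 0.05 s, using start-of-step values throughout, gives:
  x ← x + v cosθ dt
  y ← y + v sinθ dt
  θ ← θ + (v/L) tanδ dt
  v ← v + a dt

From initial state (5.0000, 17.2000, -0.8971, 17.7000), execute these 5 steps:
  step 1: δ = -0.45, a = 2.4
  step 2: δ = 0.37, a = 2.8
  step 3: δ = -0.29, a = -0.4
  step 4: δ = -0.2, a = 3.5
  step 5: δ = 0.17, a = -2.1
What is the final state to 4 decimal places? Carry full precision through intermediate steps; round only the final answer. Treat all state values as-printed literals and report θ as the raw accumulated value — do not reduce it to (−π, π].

(7.3594, 13.4144, -1.0539, 18.0100)

after step 1 (δ=-0.45, a=2.4): (5.552133, 16.508354, -1.075227, 17.820000)
after step 2 (δ=0.37, a=2.8): (5.975833, 15.724543, -0.931232, 17.960000)
after step 3 (δ=-0.29, a=-0.4): (6.511800, 15.004027, -1.042888, 17.940000)
after step 4 (δ=-0.2, a=3.5): (6.963643, 14.229142, -1.118651, 18.115000)
after step 5 (δ=0.17, a=-2.1): (7.359362, 13.414409, -1.053869, 18.010000)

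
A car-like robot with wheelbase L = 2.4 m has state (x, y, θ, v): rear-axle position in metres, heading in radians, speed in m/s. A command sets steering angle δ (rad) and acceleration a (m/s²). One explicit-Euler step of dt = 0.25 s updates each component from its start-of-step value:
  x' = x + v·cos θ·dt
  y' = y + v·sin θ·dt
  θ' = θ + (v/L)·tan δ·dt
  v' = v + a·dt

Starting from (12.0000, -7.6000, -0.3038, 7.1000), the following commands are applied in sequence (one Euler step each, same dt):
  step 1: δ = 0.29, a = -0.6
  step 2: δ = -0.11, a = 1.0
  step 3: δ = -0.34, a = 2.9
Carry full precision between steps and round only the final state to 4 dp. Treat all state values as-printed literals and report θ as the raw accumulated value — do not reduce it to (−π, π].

after step 1 (δ=0.29, a=-0.6): (13.693717, -8.130988, -0.083099, 6.950000)
after step 2 (δ=-0.11, a=1.0): (15.425221, -8.275206, -0.163057, 7.200000)
after step 3 (δ=-0.34, a=2.9): (17.201345, -8.567410, -0.428360, 7.925000)

(17.2013, -8.5674, -0.4284, 7.9250)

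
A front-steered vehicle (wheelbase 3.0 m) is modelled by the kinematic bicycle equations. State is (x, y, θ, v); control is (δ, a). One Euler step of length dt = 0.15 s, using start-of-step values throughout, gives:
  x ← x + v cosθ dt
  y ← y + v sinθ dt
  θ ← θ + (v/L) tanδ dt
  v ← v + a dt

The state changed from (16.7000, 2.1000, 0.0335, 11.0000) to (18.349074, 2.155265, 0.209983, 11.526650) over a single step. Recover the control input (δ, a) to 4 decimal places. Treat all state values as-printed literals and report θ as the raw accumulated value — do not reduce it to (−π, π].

a = (v'−v)/dt = (0.526650)/0.15 = 3.5110
Δθ = θ'−θ = 0.176483;  (v·dt/L) = 11.0000·0.15/3.0 = 0.550000
tan δ = Δθ·L/(v·dt) = 0.320878  →  δ = 0.3105

δ = 0.3105, a = 3.5110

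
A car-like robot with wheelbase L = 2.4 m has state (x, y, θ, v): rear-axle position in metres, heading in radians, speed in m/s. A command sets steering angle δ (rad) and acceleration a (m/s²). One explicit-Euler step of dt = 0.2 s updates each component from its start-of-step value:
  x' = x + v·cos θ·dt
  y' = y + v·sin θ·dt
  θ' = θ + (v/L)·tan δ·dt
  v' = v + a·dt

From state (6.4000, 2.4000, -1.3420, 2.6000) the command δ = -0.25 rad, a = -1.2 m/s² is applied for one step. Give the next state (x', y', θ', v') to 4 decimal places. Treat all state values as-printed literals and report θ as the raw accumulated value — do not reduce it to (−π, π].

(6.5179, 1.8936, -1.3973, 2.3600)

x' = 6.4000 + 2.6000·cos(-1.3420)·0.2 = 6.5179
y' = 2.4000 + 2.6000·sin(-1.3420)·0.2 = 1.8936
θ' = -1.3420 + (2.6000/2.4)·tan(-0.25)·0.2 = -1.3973
v' = 2.6000 − 1.2000·0.2 = 2.3600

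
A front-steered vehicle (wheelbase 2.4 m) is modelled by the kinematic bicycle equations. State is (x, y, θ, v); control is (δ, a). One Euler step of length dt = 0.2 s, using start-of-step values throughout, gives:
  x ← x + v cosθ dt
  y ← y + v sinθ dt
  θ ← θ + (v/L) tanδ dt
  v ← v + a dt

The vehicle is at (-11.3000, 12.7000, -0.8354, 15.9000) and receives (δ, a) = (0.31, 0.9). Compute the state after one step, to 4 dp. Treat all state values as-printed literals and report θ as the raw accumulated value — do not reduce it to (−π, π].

(-9.1666, 10.3418, -0.4110, 16.0800)

x' = -11.3000 + 15.9000·cos(-0.8354)·0.2 = -9.1666
y' = 12.7000 + 15.9000·sin(-0.8354)·0.2 = 10.3418
θ' = -0.8354 + (15.9000/2.4)·tan(0.31)·0.2 = -0.4110
v' = 15.9000 + 0.9000·0.2 = 16.0800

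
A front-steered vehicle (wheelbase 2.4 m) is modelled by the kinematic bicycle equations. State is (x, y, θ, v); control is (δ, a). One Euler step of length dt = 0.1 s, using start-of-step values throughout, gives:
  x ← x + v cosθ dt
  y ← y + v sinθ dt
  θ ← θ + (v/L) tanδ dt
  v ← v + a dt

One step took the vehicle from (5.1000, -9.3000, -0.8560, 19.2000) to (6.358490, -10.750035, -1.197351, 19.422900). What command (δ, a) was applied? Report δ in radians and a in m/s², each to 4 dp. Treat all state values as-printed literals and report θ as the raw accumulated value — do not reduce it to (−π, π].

a = (v'−v)/dt = (0.222900)/0.1 = 2.2290
Δθ = θ'−θ = -0.341351;  (v·dt/L) = 19.2000·0.1/2.4 = 0.800000
tan δ = Δθ·L/(v·dt) = -0.426689  →  δ = -0.4033

δ = -0.4033, a = 2.2290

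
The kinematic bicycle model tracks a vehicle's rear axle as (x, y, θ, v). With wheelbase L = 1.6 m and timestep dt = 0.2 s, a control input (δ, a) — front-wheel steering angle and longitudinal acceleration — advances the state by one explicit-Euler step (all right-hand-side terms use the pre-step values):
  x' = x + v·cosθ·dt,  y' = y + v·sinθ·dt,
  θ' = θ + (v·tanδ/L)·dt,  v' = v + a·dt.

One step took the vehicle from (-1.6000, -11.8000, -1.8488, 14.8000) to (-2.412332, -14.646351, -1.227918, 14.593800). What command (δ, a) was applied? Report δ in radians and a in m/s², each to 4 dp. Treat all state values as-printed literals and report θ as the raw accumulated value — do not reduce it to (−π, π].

δ = 0.3238, a = -1.0310

a = (v'−v)/dt = (-0.206200)/0.2 = -1.0310
Δθ = θ'−θ = 0.620882;  (v·dt/L) = 14.8000·0.2/1.6 = 1.850000
tan δ = Δθ·L/(v·dt) = 0.335612  →  δ = 0.3238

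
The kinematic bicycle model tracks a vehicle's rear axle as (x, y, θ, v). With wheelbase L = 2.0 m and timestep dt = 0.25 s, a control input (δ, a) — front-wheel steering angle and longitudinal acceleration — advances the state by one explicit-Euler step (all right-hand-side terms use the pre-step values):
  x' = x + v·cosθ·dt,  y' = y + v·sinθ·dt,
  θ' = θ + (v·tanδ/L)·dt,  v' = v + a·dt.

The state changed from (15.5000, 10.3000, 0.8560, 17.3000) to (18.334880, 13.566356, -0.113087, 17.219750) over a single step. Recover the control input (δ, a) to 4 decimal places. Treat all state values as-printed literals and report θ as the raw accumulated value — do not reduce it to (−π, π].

δ = -0.4213, a = -0.3210

a = (v'−v)/dt = (-0.080250)/0.25 = -0.3210
Δθ = θ'−θ = -0.969087;  (v·dt/L) = 17.3000·0.25/2.0 = 2.162500
tan δ = Δθ·L/(v·dt) = -0.448133  →  δ = -0.4213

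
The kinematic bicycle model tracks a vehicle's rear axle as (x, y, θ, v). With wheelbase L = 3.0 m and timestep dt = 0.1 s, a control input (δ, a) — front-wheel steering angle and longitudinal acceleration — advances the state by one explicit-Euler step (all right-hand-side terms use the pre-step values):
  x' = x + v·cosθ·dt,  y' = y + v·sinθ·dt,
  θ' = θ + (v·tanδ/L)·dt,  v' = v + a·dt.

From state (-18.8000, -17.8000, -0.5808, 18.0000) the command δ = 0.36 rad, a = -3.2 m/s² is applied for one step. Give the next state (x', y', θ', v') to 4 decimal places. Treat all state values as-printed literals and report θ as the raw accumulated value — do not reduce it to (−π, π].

(-17.2952, -18.7876, -0.3550, 17.6800)

x' = -18.8000 + 18.0000·cos(-0.5808)·0.1 = -17.2952
y' = -17.8000 + 18.0000·sin(-0.5808)·0.1 = -18.7876
θ' = -0.5808 + (18.0000/3.0)·tan(0.36)·0.1 = -0.3550
v' = 18.0000 − 3.2000·0.1 = 17.6800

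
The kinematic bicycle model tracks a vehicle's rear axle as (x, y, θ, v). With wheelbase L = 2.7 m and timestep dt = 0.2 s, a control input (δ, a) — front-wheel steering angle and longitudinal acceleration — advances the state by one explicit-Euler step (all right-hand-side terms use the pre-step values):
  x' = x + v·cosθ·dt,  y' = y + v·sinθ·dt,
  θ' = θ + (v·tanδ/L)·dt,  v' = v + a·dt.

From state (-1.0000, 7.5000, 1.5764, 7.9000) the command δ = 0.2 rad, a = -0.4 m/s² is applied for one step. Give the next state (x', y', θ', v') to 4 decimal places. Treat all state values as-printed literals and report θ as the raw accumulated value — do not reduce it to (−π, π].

x' = -1.0000 + 7.9000·cos(1.5764)·0.2 = -1.0089
y' = 7.5000 + 7.9000·sin(1.5764)·0.2 = 9.0800
θ' = 1.5764 + (7.9000/2.7)·tan(0.2)·0.2 = 1.6950
v' = 7.9000 − 0.4000·0.2 = 7.8200

(-1.0089, 9.0800, 1.6950, 7.8200)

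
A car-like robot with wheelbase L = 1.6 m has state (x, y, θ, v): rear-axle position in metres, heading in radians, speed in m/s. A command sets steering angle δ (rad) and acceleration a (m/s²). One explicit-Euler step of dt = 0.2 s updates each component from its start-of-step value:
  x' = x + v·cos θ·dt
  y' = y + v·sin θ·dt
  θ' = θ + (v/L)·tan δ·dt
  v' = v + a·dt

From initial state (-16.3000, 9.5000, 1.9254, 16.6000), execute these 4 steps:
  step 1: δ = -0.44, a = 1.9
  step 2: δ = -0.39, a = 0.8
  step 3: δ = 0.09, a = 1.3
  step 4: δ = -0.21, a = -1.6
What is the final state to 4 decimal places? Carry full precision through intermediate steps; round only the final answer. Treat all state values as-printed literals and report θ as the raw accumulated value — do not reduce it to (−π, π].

(-8.7008, 16.5597, -0.1942, 17.0800)

after step 1 (δ=-0.44, a=1.9): (-17.452766, 12.613443, 0.948530, 16.980000)
after step 2 (δ=-0.39, a=0.8): (-15.473313, 15.372897, 0.076066, 17.140000)
after step 3 (δ=0.09, a=1.3): (-12.055226, 15.633401, 0.269414, 17.400000)
after step 4 (δ=-0.21, a=-1.6): (-8.700759, 16.559659, -0.194171, 17.080000)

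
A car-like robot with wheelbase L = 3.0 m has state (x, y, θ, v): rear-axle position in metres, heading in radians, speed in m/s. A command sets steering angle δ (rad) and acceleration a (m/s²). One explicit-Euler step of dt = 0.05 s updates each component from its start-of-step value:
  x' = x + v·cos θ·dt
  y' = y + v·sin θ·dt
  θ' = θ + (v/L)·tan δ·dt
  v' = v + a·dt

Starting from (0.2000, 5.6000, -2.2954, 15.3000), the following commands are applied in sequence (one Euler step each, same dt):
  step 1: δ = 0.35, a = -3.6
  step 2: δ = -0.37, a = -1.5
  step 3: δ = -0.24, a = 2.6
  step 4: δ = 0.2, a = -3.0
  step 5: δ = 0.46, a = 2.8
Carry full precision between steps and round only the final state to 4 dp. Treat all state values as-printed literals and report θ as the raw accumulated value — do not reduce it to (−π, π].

(-2.3001, 2.7673, -2.1861, 15.1650)

after step 1 (δ=0.35, a=-3.6): (-0.307072, 5.027197, -2.202318, 15.120000)
after step 2 (δ=-0.37, a=-1.5): (-0.753394, 4.417006, -2.300059, 15.045000)
after step 3 (δ=-0.24, a=2.6): (-1.254633, 3.856079, -2.361422, 15.175000)
after step 4 (δ=0.2, a=-3.0): (-1.793948, 3.322374, -2.310153, 15.025000)
after step 5 (δ=0.46, a=2.8): (-2.300150, 2.767274, -2.186085, 15.165000)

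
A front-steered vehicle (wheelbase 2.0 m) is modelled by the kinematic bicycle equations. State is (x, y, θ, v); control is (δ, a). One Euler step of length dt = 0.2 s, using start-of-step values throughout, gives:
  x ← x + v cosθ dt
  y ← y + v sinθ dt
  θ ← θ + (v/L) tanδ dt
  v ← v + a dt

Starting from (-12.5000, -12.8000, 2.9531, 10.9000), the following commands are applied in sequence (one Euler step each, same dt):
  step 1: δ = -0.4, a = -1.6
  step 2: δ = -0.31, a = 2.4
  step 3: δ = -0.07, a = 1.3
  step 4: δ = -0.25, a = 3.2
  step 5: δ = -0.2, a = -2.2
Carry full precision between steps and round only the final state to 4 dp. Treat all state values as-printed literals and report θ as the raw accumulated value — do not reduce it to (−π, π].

(-19.1516, -4.9471, 1.5443, 11.5200)

after step 1 (δ=-0.4, a=-1.6): (-14.641387, -12.391515, 2.492255, 10.580000)
after step 2 (δ=-0.31, a=2.4): (-16.326749, -11.112057, 2.153349, 11.060000)
after step 3 (δ=-0.07, a=1.3): (-17.543697, -9.264902, 2.075802, 11.320000)
after step 4 (δ=-0.25, a=3.2): (-18.639049, -7.283514, 1.786755, 11.960000)
after step 5 (δ=-0.2, a=-2.2): (-19.151616, -4.947076, 1.544314, 11.520000)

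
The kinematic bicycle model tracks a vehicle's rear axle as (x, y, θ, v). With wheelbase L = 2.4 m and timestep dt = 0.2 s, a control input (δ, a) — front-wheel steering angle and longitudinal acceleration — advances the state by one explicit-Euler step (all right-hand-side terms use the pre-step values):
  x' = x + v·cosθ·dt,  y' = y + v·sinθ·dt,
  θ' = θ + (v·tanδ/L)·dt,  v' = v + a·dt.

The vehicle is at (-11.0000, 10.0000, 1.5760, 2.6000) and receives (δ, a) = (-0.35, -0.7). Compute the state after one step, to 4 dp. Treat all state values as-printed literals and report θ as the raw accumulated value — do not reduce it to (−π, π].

x' = -11.0000 + 2.6000·cos(1.5760)·0.2 = -11.0027
y' = 10.0000 + 2.6000·sin(1.5760)·0.2 = 10.5200
θ' = 1.5760 + (2.6000/2.4)·tan(-0.35)·0.2 = 1.4969
v' = 2.6000 − 0.7000·0.2 = 2.4600

(-11.0027, 10.5200, 1.4969, 2.4600)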